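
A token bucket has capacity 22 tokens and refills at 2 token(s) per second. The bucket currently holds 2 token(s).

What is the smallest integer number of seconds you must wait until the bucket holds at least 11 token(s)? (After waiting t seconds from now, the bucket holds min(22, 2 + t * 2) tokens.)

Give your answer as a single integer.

Need 2 + t * 2 >= 11, so t >= 9/2.
Smallest integer t = ceil(9/2) = 5.

Answer: 5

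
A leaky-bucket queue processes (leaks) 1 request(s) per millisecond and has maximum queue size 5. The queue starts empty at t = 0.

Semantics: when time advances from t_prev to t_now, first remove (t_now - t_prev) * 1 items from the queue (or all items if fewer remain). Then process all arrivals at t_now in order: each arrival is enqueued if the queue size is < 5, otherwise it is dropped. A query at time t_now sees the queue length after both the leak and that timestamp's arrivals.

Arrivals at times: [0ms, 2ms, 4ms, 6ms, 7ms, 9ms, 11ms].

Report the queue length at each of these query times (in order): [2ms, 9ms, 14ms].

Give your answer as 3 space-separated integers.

Answer: 1 1 0

Derivation:
Queue lengths at query times:
  query t=2ms: backlog = 1
  query t=9ms: backlog = 1
  query t=14ms: backlog = 0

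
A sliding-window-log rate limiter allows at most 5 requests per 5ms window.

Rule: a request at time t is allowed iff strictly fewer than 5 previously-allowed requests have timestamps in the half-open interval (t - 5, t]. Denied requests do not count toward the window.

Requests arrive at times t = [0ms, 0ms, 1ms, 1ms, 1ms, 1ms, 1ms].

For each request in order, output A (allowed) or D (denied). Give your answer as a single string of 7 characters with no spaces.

Answer: AAAAADD

Derivation:
Tracking allowed requests in the window:
  req#1 t=0ms: ALLOW
  req#2 t=0ms: ALLOW
  req#3 t=1ms: ALLOW
  req#4 t=1ms: ALLOW
  req#5 t=1ms: ALLOW
  req#6 t=1ms: DENY
  req#7 t=1ms: DENY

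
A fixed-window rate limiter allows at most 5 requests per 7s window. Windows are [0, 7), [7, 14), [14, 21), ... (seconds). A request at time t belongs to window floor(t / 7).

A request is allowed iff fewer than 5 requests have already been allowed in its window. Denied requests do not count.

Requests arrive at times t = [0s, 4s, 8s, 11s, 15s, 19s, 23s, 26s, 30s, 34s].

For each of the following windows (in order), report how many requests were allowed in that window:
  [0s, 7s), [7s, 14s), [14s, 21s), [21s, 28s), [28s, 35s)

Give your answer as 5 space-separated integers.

Answer: 2 2 2 2 2

Derivation:
Processing requests:
  req#1 t=0s (window 0): ALLOW
  req#2 t=4s (window 0): ALLOW
  req#3 t=8s (window 1): ALLOW
  req#4 t=11s (window 1): ALLOW
  req#5 t=15s (window 2): ALLOW
  req#6 t=19s (window 2): ALLOW
  req#7 t=23s (window 3): ALLOW
  req#8 t=26s (window 3): ALLOW
  req#9 t=30s (window 4): ALLOW
  req#10 t=34s (window 4): ALLOW

Allowed counts by window: 2 2 2 2 2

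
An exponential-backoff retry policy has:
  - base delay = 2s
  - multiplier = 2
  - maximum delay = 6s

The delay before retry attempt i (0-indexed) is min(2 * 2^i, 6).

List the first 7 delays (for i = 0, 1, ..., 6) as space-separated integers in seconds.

Computing each delay:
  i=0: min(2*2^0, 6) = 2
  i=1: min(2*2^1, 6) = 4
  i=2: min(2*2^2, 6) = 6
  i=3: min(2*2^3, 6) = 6
  i=4: min(2*2^4, 6) = 6
  i=5: min(2*2^5, 6) = 6
  i=6: min(2*2^6, 6) = 6

Answer: 2 4 6 6 6 6 6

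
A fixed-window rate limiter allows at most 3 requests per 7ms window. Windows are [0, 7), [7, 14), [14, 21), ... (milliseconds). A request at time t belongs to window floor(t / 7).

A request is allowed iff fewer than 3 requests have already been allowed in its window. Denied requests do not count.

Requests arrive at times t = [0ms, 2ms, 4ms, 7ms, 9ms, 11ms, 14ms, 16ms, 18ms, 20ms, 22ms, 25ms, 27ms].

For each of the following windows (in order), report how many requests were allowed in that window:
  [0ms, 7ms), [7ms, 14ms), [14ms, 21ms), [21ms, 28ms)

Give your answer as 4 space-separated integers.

Processing requests:
  req#1 t=0ms (window 0): ALLOW
  req#2 t=2ms (window 0): ALLOW
  req#3 t=4ms (window 0): ALLOW
  req#4 t=7ms (window 1): ALLOW
  req#5 t=9ms (window 1): ALLOW
  req#6 t=11ms (window 1): ALLOW
  req#7 t=14ms (window 2): ALLOW
  req#8 t=16ms (window 2): ALLOW
  req#9 t=18ms (window 2): ALLOW
  req#10 t=20ms (window 2): DENY
  req#11 t=22ms (window 3): ALLOW
  req#12 t=25ms (window 3): ALLOW
  req#13 t=27ms (window 3): ALLOW

Allowed counts by window: 3 3 3 3

Answer: 3 3 3 3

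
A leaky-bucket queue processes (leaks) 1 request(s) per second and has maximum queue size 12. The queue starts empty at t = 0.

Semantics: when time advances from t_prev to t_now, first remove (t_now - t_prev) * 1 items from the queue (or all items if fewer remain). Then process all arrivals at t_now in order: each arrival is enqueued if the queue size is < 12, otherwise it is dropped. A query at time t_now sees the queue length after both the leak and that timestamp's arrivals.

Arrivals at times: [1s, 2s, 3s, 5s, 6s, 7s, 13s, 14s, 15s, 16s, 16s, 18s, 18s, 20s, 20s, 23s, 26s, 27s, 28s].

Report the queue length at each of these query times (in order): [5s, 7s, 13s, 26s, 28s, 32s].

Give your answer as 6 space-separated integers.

Queue lengths at query times:
  query t=5s: backlog = 1
  query t=7s: backlog = 1
  query t=13s: backlog = 1
  query t=26s: backlog = 1
  query t=28s: backlog = 1
  query t=32s: backlog = 0

Answer: 1 1 1 1 1 0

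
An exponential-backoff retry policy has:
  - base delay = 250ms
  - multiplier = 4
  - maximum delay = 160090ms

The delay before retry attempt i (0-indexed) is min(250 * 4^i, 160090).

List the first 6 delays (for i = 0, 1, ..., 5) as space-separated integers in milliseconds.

Answer: 250 1000 4000 16000 64000 160090

Derivation:
Computing each delay:
  i=0: min(250*4^0, 160090) = 250
  i=1: min(250*4^1, 160090) = 1000
  i=2: min(250*4^2, 160090) = 4000
  i=3: min(250*4^3, 160090) = 16000
  i=4: min(250*4^4, 160090) = 64000
  i=5: min(250*4^5, 160090) = 160090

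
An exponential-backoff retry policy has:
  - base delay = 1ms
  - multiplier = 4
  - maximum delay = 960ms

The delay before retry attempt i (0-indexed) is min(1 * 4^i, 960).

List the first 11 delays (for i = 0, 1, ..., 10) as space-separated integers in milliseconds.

Answer: 1 4 16 64 256 960 960 960 960 960 960

Derivation:
Computing each delay:
  i=0: min(1*4^0, 960) = 1
  i=1: min(1*4^1, 960) = 4
  i=2: min(1*4^2, 960) = 16
  i=3: min(1*4^3, 960) = 64
  i=4: min(1*4^4, 960) = 256
  i=5: min(1*4^5, 960) = 960
  i=6: min(1*4^6, 960) = 960
  i=7: min(1*4^7, 960) = 960
  i=8: min(1*4^8, 960) = 960
  i=9: min(1*4^9, 960) = 960
  i=10: min(1*4^10, 960) = 960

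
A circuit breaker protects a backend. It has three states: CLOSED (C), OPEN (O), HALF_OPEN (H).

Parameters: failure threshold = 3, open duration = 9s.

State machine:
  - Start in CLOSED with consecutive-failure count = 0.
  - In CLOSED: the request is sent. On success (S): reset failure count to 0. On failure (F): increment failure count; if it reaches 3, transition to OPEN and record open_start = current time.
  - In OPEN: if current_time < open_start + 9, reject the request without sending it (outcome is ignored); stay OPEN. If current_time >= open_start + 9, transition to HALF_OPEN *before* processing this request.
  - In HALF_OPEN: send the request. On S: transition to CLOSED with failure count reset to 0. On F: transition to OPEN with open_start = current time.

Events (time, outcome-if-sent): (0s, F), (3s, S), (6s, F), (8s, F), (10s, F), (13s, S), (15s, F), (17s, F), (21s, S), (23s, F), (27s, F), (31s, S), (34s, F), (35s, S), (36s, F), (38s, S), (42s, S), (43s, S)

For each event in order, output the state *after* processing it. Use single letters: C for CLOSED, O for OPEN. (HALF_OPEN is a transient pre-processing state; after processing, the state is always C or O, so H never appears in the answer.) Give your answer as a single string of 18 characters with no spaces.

State after each event:
  event#1 t=0s outcome=F: state=CLOSED
  event#2 t=3s outcome=S: state=CLOSED
  event#3 t=6s outcome=F: state=CLOSED
  event#4 t=8s outcome=F: state=CLOSED
  event#5 t=10s outcome=F: state=OPEN
  event#6 t=13s outcome=S: state=OPEN
  event#7 t=15s outcome=F: state=OPEN
  event#8 t=17s outcome=F: state=OPEN
  event#9 t=21s outcome=S: state=CLOSED
  event#10 t=23s outcome=F: state=CLOSED
  event#11 t=27s outcome=F: state=CLOSED
  event#12 t=31s outcome=S: state=CLOSED
  event#13 t=34s outcome=F: state=CLOSED
  event#14 t=35s outcome=S: state=CLOSED
  event#15 t=36s outcome=F: state=CLOSED
  event#16 t=38s outcome=S: state=CLOSED
  event#17 t=42s outcome=S: state=CLOSED
  event#18 t=43s outcome=S: state=CLOSED

Answer: CCCCOOOOCCCCCCCCCC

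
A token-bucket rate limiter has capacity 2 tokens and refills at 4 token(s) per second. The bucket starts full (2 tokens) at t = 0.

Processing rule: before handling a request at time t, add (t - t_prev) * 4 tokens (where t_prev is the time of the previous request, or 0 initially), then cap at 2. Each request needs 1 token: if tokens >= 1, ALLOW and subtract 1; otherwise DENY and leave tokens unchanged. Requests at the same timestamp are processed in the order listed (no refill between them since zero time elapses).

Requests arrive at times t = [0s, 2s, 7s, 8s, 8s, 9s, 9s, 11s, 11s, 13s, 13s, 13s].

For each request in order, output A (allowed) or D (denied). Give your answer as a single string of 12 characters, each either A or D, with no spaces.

Answer: AAAAAAAAAAAD

Derivation:
Simulating step by step:
  req#1 t=0s: ALLOW
  req#2 t=2s: ALLOW
  req#3 t=7s: ALLOW
  req#4 t=8s: ALLOW
  req#5 t=8s: ALLOW
  req#6 t=9s: ALLOW
  req#7 t=9s: ALLOW
  req#8 t=11s: ALLOW
  req#9 t=11s: ALLOW
  req#10 t=13s: ALLOW
  req#11 t=13s: ALLOW
  req#12 t=13s: DENY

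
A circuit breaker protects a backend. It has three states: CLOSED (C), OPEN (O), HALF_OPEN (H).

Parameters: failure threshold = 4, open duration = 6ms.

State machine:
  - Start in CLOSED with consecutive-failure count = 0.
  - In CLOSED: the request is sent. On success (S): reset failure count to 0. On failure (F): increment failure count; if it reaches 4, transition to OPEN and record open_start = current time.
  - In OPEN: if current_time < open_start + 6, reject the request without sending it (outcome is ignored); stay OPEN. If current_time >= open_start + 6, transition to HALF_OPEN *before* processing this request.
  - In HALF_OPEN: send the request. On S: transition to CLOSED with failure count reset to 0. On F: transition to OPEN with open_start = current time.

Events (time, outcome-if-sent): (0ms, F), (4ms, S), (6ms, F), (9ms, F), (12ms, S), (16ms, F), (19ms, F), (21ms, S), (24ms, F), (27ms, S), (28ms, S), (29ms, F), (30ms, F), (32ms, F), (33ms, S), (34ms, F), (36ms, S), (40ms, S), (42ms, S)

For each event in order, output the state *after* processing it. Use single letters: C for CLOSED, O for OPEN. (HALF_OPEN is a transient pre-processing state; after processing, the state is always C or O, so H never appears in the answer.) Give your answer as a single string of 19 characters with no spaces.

State after each event:
  event#1 t=0ms outcome=F: state=CLOSED
  event#2 t=4ms outcome=S: state=CLOSED
  event#3 t=6ms outcome=F: state=CLOSED
  event#4 t=9ms outcome=F: state=CLOSED
  event#5 t=12ms outcome=S: state=CLOSED
  event#6 t=16ms outcome=F: state=CLOSED
  event#7 t=19ms outcome=F: state=CLOSED
  event#8 t=21ms outcome=S: state=CLOSED
  event#9 t=24ms outcome=F: state=CLOSED
  event#10 t=27ms outcome=S: state=CLOSED
  event#11 t=28ms outcome=S: state=CLOSED
  event#12 t=29ms outcome=F: state=CLOSED
  event#13 t=30ms outcome=F: state=CLOSED
  event#14 t=32ms outcome=F: state=CLOSED
  event#15 t=33ms outcome=S: state=CLOSED
  event#16 t=34ms outcome=F: state=CLOSED
  event#17 t=36ms outcome=S: state=CLOSED
  event#18 t=40ms outcome=S: state=CLOSED
  event#19 t=42ms outcome=S: state=CLOSED

Answer: CCCCCCCCCCCCCCCCCCC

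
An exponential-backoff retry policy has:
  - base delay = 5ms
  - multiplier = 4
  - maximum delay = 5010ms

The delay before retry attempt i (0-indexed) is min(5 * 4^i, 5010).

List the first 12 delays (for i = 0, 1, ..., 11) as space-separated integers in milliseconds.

Answer: 5 20 80 320 1280 5010 5010 5010 5010 5010 5010 5010

Derivation:
Computing each delay:
  i=0: min(5*4^0, 5010) = 5
  i=1: min(5*4^1, 5010) = 20
  i=2: min(5*4^2, 5010) = 80
  i=3: min(5*4^3, 5010) = 320
  i=4: min(5*4^4, 5010) = 1280
  i=5: min(5*4^5, 5010) = 5010
  i=6: min(5*4^6, 5010) = 5010
  i=7: min(5*4^7, 5010) = 5010
  i=8: min(5*4^8, 5010) = 5010
  i=9: min(5*4^9, 5010) = 5010
  i=10: min(5*4^10, 5010) = 5010
  i=11: min(5*4^11, 5010) = 5010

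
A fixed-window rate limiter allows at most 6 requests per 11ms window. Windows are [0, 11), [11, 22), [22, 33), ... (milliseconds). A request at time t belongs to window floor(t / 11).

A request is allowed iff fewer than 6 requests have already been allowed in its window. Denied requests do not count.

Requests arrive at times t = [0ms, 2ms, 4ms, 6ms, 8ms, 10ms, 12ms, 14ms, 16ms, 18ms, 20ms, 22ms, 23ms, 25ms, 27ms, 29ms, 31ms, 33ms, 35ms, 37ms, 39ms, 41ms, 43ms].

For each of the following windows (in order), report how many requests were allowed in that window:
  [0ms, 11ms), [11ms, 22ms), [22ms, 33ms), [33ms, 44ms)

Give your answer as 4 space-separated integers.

Processing requests:
  req#1 t=0ms (window 0): ALLOW
  req#2 t=2ms (window 0): ALLOW
  req#3 t=4ms (window 0): ALLOW
  req#4 t=6ms (window 0): ALLOW
  req#5 t=8ms (window 0): ALLOW
  req#6 t=10ms (window 0): ALLOW
  req#7 t=12ms (window 1): ALLOW
  req#8 t=14ms (window 1): ALLOW
  req#9 t=16ms (window 1): ALLOW
  req#10 t=18ms (window 1): ALLOW
  req#11 t=20ms (window 1): ALLOW
  req#12 t=22ms (window 2): ALLOW
  req#13 t=23ms (window 2): ALLOW
  req#14 t=25ms (window 2): ALLOW
  req#15 t=27ms (window 2): ALLOW
  req#16 t=29ms (window 2): ALLOW
  req#17 t=31ms (window 2): ALLOW
  req#18 t=33ms (window 3): ALLOW
  req#19 t=35ms (window 3): ALLOW
  req#20 t=37ms (window 3): ALLOW
  req#21 t=39ms (window 3): ALLOW
  req#22 t=41ms (window 3): ALLOW
  req#23 t=43ms (window 3): ALLOW

Allowed counts by window: 6 5 6 6

Answer: 6 5 6 6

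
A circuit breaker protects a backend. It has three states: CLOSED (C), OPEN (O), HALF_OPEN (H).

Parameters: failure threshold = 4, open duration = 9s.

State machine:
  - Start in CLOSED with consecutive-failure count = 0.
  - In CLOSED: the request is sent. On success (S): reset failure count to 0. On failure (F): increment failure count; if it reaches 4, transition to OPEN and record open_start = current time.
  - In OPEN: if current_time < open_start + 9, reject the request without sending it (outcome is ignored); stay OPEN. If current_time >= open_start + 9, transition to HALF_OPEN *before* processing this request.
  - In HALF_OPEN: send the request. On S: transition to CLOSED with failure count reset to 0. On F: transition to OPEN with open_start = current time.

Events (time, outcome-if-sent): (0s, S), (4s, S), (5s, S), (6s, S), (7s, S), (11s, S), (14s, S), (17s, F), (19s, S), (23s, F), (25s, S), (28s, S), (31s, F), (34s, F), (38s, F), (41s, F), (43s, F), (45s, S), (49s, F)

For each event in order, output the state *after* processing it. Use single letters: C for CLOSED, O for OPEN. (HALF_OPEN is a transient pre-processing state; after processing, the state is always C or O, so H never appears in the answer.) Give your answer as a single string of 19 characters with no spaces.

State after each event:
  event#1 t=0s outcome=S: state=CLOSED
  event#2 t=4s outcome=S: state=CLOSED
  event#3 t=5s outcome=S: state=CLOSED
  event#4 t=6s outcome=S: state=CLOSED
  event#5 t=7s outcome=S: state=CLOSED
  event#6 t=11s outcome=S: state=CLOSED
  event#7 t=14s outcome=S: state=CLOSED
  event#8 t=17s outcome=F: state=CLOSED
  event#9 t=19s outcome=S: state=CLOSED
  event#10 t=23s outcome=F: state=CLOSED
  event#11 t=25s outcome=S: state=CLOSED
  event#12 t=28s outcome=S: state=CLOSED
  event#13 t=31s outcome=F: state=CLOSED
  event#14 t=34s outcome=F: state=CLOSED
  event#15 t=38s outcome=F: state=CLOSED
  event#16 t=41s outcome=F: state=OPEN
  event#17 t=43s outcome=F: state=OPEN
  event#18 t=45s outcome=S: state=OPEN
  event#19 t=49s outcome=F: state=OPEN

Answer: CCCCCCCCCCCCCCCOOOO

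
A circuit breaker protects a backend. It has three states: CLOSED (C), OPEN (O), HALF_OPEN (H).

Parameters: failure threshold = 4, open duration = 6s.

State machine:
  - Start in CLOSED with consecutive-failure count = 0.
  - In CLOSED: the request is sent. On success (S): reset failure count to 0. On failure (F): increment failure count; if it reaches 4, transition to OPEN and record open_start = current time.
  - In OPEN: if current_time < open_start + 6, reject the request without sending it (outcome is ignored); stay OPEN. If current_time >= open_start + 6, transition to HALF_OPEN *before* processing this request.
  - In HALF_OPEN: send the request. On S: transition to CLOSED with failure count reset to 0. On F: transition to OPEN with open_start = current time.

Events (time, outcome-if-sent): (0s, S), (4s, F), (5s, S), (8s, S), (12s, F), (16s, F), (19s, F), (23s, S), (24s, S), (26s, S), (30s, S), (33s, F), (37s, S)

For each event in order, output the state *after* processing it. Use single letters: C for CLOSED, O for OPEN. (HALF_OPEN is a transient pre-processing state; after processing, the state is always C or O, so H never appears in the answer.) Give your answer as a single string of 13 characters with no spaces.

Answer: CCCCCCCCCCCCC

Derivation:
State after each event:
  event#1 t=0s outcome=S: state=CLOSED
  event#2 t=4s outcome=F: state=CLOSED
  event#3 t=5s outcome=S: state=CLOSED
  event#4 t=8s outcome=S: state=CLOSED
  event#5 t=12s outcome=F: state=CLOSED
  event#6 t=16s outcome=F: state=CLOSED
  event#7 t=19s outcome=F: state=CLOSED
  event#8 t=23s outcome=S: state=CLOSED
  event#9 t=24s outcome=S: state=CLOSED
  event#10 t=26s outcome=S: state=CLOSED
  event#11 t=30s outcome=S: state=CLOSED
  event#12 t=33s outcome=F: state=CLOSED
  event#13 t=37s outcome=S: state=CLOSED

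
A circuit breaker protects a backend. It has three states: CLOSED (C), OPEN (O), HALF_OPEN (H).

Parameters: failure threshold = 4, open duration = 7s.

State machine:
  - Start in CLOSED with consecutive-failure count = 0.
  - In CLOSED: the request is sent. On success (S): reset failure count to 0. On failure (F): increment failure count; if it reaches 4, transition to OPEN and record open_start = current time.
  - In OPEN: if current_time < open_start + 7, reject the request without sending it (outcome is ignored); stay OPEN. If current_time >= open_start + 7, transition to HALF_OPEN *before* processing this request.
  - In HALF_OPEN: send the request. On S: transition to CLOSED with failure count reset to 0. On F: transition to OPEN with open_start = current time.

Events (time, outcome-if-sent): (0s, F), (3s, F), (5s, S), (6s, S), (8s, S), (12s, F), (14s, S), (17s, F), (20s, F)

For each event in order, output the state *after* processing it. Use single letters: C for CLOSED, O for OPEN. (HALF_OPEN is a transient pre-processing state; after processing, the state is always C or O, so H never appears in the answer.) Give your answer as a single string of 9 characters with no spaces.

State after each event:
  event#1 t=0s outcome=F: state=CLOSED
  event#2 t=3s outcome=F: state=CLOSED
  event#3 t=5s outcome=S: state=CLOSED
  event#4 t=6s outcome=S: state=CLOSED
  event#5 t=8s outcome=S: state=CLOSED
  event#6 t=12s outcome=F: state=CLOSED
  event#7 t=14s outcome=S: state=CLOSED
  event#8 t=17s outcome=F: state=CLOSED
  event#9 t=20s outcome=F: state=CLOSED

Answer: CCCCCCCCC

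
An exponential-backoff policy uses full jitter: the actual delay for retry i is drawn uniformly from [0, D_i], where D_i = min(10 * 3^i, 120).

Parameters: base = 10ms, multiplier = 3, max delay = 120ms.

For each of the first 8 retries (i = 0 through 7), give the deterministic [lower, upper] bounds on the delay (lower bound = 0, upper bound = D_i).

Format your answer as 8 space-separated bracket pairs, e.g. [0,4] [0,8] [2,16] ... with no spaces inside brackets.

Answer: [0,10] [0,30] [0,90] [0,120] [0,120] [0,120] [0,120] [0,120]

Derivation:
Computing bounds per retry:
  i=0: D_i=min(10*3^0,120)=10, bounds=[0,10]
  i=1: D_i=min(10*3^1,120)=30, bounds=[0,30]
  i=2: D_i=min(10*3^2,120)=90, bounds=[0,90]
  i=3: D_i=min(10*3^3,120)=120, bounds=[0,120]
  i=4: D_i=min(10*3^4,120)=120, bounds=[0,120]
  i=5: D_i=min(10*3^5,120)=120, bounds=[0,120]
  i=6: D_i=min(10*3^6,120)=120, bounds=[0,120]
  i=7: D_i=min(10*3^7,120)=120, bounds=[0,120]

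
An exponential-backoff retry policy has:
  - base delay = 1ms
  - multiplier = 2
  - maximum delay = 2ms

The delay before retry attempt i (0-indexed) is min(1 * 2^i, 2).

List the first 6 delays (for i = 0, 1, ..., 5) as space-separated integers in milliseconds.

Answer: 1 2 2 2 2 2

Derivation:
Computing each delay:
  i=0: min(1*2^0, 2) = 1
  i=1: min(1*2^1, 2) = 2
  i=2: min(1*2^2, 2) = 2
  i=3: min(1*2^3, 2) = 2
  i=4: min(1*2^4, 2) = 2
  i=5: min(1*2^5, 2) = 2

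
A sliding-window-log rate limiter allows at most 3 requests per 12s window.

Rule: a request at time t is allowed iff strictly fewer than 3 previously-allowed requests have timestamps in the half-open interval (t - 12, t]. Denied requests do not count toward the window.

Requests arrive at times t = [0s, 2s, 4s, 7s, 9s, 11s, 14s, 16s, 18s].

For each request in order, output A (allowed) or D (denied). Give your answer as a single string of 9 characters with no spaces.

Tracking allowed requests in the window:
  req#1 t=0s: ALLOW
  req#2 t=2s: ALLOW
  req#3 t=4s: ALLOW
  req#4 t=7s: DENY
  req#5 t=9s: DENY
  req#6 t=11s: DENY
  req#7 t=14s: ALLOW
  req#8 t=16s: ALLOW
  req#9 t=18s: ALLOW

Answer: AAADDDAAA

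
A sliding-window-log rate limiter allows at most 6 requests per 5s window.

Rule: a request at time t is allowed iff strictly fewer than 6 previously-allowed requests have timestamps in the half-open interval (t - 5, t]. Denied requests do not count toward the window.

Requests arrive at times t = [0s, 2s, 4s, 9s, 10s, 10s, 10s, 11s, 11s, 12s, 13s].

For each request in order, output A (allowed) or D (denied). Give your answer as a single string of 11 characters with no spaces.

Answer: AAAAAAAAADD

Derivation:
Tracking allowed requests in the window:
  req#1 t=0s: ALLOW
  req#2 t=2s: ALLOW
  req#3 t=4s: ALLOW
  req#4 t=9s: ALLOW
  req#5 t=10s: ALLOW
  req#6 t=10s: ALLOW
  req#7 t=10s: ALLOW
  req#8 t=11s: ALLOW
  req#9 t=11s: ALLOW
  req#10 t=12s: DENY
  req#11 t=13s: DENY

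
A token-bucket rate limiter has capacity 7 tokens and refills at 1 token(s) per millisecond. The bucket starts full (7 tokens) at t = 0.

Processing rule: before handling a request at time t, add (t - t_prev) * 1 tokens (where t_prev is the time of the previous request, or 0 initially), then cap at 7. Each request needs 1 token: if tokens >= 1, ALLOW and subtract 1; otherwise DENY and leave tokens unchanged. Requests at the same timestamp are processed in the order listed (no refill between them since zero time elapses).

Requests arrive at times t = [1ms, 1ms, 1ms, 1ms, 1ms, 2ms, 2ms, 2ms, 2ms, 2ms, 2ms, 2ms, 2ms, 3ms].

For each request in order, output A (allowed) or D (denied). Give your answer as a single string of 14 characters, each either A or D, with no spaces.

Simulating step by step:
  req#1 t=1ms: ALLOW
  req#2 t=1ms: ALLOW
  req#3 t=1ms: ALLOW
  req#4 t=1ms: ALLOW
  req#5 t=1ms: ALLOW
  req#6 t=2ms: ALLOW
  req#7 t=2ms: ALLOW
  req#8 t=2ms: ALLOW
  req#9 t=2ms: DENY
  req#10 t=2ms: DENY
  req#11 t=2ms: DENY
  req#12 t=2ms: DENY
  req#13 t=2ms: DENY
  req#14 t=3ms: ALLOW

Answer: AAAAAAAADDDDDA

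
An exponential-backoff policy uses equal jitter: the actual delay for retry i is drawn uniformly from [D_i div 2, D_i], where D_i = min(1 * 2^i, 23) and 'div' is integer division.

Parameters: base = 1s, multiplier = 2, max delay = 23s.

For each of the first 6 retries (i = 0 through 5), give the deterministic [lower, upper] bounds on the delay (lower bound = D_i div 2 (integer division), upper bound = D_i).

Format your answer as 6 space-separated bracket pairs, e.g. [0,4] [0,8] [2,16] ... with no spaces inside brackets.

Computing bounds per retry:
  i=0: D_i=min(1*2^0,23)=1, bounds=[0,1]
  i=1: D_i=min(1*2^1,23)=2, bounds=[1,2]
  i=2: D_i=min(1*2^2,23)=4, bounds=[2,4]
  i=3: D_i=min(1*2^3,23)=8, bounds=[4,8]
  i=4: D_i=min(1*2^4,23)=16, bounds=[8,16]
  i=5: D_i=min(1*2^5,23)=23, bounds=[11,23]

Answer: [0,1] [1,2] [2,4] [4,8] [8,16] [11,23]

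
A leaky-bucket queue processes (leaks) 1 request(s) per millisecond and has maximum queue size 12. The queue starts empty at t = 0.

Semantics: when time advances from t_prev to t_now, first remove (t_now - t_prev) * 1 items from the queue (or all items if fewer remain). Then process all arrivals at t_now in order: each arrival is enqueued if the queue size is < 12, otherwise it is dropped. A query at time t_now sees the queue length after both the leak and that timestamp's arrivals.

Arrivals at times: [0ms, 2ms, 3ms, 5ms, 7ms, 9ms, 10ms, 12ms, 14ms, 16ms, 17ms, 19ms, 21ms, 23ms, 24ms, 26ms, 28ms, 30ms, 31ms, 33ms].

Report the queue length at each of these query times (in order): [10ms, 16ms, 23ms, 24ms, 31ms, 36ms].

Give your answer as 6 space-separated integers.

Answer: 1 1 1 1 1 0

Derivation:
Queue lengths at query times:
  query t=10ms: backlog = 1
  query t=16ms: backlog = 1
  query t=23ms: backlog = 1
  query t=24ms: backlog = 1
  query t=31ms: backlog = 1
  query t=36ms: backlog = 0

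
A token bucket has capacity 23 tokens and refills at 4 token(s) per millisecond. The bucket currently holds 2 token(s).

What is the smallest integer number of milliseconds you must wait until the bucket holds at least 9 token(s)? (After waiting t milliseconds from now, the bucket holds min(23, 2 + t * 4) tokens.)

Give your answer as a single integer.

Need 2 + t * 4 >= 9, so t >= 7/4.
Smallest integer t = ceil(7/4) = 2.

Answer: 2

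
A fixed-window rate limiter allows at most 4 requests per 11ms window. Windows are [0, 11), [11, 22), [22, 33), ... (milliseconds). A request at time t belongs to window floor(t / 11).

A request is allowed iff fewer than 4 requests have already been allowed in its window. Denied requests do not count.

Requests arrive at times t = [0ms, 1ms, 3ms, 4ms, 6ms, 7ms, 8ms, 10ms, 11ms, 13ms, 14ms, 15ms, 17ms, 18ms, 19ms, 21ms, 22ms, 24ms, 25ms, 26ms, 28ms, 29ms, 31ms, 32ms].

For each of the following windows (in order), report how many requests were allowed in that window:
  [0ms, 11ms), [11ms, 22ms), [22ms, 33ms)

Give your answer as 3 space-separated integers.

Answer: 4 4 4

Derivation:
Processing requests:
  req#1 t=0ms (window 0): ALLOW
  req#2 t=1ms (window 0): ALLOW
  req#3 t=3ms (window 0): ALLOW
  req#4 t=4ms (window 0): ALLOW
  req#5 t=6ms (window 0): DENY
  req#6 t=7ms (window 0): DENY
  req#7 t=8ms (window 0): DENY
  req#8 t=10ms (window 0): DENY
  req#9 t=11ms (window 1): ALLOW
  req#10 t=13ms (window 1): ALLOW
  req#11 t=14ms (window 1): ALLOW
  req#12 t=15ms (window 1): ALLOW
  req#13 t=17ms (window 1): DENY
  req#14 t=18ms (window 1): DENY
  req#15 t=19ms (window 1): DENY
  req#16 t=21ms (window 1): DENY
  req#17 t=22ms (window 2): ALLOW
  req#18 t=24ms (window 2): ALLOW
  req#19 t=25ms (window 2): ALLOW
  req#20 t=26ms (window 2): ALLOW
  req#21 t=28ms (window 2): DENY
  req#22 t=29ms (window 2): DENY
  req#23 t=31ms (window 2): DENY
  req#24 t=32ms (window 2): DENY

Allowed counts by window: 4 4 4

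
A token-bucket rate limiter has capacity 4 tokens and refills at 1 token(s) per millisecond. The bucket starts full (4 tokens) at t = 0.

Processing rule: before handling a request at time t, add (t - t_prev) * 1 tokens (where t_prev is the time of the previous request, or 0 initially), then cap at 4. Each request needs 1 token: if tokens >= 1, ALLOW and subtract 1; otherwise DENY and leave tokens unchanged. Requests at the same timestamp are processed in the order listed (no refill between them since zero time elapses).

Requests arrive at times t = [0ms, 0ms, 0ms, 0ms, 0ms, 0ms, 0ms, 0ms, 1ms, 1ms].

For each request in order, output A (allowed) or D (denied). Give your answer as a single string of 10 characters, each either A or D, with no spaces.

Simulating step by step:
  req#1 t=0ms: ALLOW
  req#2 t=0ms: ALLOW
  req#3 t=0ms: ALLOW
  req#4 t=0ms: ALLOW
  req#5 t=0ms: DENY
  req#6 t=0ms: DENY
  req#7 t=0ms: DENY
  req#8 t=0ms: DENY
  req#9 t=1ms: ALLOW
  req#10 t=1ms: DENY

Answer: AAAADDDDAD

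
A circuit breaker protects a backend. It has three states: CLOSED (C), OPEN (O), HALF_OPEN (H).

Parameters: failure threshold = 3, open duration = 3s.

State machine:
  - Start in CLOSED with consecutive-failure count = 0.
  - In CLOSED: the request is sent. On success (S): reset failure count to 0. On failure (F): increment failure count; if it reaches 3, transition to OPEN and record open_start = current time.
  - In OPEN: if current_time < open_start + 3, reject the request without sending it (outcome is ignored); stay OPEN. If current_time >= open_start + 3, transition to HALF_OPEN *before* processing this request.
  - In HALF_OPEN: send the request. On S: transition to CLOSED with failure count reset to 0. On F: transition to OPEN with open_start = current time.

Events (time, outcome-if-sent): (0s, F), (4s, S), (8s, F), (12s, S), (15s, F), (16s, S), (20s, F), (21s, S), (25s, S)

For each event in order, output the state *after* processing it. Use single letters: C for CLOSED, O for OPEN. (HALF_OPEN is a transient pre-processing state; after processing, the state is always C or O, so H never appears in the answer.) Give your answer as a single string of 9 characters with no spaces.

State after each event:
  event#1 t=0s outcome=F: state=CLOSED
  event#2 t=4s outcome=S: state=CLOSED
  event#3 t=8s outcome=F: state=CLOSED
  event#4 t=12s outcome=S: state=CLOSED
  event#5 t=15s outcome=F: state=CLOSED
  event#6 t=16s outcome=S: state=CLOSED
  event#7 t=20s outcome=F: state=CLOSED
  event#8 t=21s outcome=S: state=CLOSED
  event#9 t=25s outcome=S: state=CLOSED

Answer: CCCCCCCCC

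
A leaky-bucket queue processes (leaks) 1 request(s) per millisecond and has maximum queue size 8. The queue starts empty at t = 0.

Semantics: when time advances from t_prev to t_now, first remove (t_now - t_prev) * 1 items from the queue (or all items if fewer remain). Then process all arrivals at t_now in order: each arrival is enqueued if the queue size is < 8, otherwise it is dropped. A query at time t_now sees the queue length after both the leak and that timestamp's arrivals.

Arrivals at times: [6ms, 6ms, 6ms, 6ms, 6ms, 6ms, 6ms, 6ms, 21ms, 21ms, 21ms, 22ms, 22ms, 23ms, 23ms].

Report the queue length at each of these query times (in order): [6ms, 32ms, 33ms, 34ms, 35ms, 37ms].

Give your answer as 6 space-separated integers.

Queue lengths at query times:
  query t=6ms: backlog = 8
  query t=32ms: backlog = 0
  query t=33ms: backlog = 0
  query t=34ms: backlog = 0
  query t=35ms: backlog = 0
  query t=37ms: backlog = 0

Answer: 8 0 0 0 0 0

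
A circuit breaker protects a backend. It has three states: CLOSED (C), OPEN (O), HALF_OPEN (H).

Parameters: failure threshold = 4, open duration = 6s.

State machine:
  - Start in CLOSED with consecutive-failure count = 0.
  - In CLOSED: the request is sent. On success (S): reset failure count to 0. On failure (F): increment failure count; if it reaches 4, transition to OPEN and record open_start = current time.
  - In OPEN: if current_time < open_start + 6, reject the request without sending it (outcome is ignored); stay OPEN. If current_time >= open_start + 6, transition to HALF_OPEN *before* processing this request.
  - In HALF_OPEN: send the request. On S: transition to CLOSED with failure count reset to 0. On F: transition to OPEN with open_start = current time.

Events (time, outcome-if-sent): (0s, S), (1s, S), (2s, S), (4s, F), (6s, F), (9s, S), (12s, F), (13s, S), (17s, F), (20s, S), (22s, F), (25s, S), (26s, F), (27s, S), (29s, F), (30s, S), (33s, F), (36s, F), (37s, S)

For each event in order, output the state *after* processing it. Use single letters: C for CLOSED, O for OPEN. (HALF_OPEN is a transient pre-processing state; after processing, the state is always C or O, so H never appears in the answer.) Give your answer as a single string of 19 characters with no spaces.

State after each event:
  event#1 t=0s outcome=S: state=CLOSED
  event#2 t=1s outcome=S: state=CLOSED
  event#3 t=2s outcome=S: state=CLOSED
  event#4 t=4s outcome=F: state=CLOSED
  event#5 t=6s outcome=F: state=CLOSED
  event#6 t=9s outcome=S: state=CLOSED
  event#7 t=12s outcome=F: state=CLOSED
  event#8 t=13s outcome=S: state=CLOSED
  event#9 t=17s outcome=F: state=CLOSED
  event#10 t=20s outcome=S: state=CLOSED
  event#11 t=22s outcome=F: state=CLOSED
  event#12 t=25s outcome=S: state=CLOSED
  event#13 t=26s outcome=F: state=CLOSED
  event#14 t=27s outcome=S: state=CLOSED
  event#15 t=29s outcome=F: state=CLOSED
  event#16 t=30s outcome=S: state=CLOSED
  event#17 t=33s outcome=F: state=CLOSED
  event#18 t=36s outcome=F: state=CLOSED
  event#19 t=37s outcome=S: state=CLOSED

Answer: CCCCCCCCCCCCCCCCCCC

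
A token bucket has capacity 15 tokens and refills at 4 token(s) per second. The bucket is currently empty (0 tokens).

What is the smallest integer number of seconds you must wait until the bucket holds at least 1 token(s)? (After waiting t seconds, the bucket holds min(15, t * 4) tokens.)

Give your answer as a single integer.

Answer: 1

Derivation:
Need t * 4 >= 1, so t >= 1/4.
Smallest integer t = ceil(1/4) = 1.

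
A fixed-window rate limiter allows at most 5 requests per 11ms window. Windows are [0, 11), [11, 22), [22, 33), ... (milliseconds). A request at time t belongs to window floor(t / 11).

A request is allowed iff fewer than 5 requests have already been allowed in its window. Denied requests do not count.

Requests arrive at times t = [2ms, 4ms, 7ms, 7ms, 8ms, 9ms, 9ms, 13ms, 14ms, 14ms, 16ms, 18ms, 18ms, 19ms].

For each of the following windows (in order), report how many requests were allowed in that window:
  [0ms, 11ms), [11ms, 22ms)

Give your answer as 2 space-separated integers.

Processing requests:
  req#1 t=2ms (window 0): ALLOW
  req#2 t=4ms (window 0): ALLOW
  req#3 t=7ms (window 0): ALLOW
  req#4 t=7ms (window 0): ALLOW
  req#5 t=8ms (window 0): ALLOW
  req#6 t=9ms (window 0): DENY
  req#7 t=9ms (window 0): DENY
  req#8 t=13ms (window 1): ALLOW
  req#9 t=14ms (window 1): ALLOW
  req#10 t=14ms (window 1): ALLOW
  req#11 t=16ms (window 1): ALLOW
  req#12 t=18ms (window 1): ALLOW
  req#13 t=18ms (window 1): DENY
  req#14 t=19ms (window 1): DENY

Allowed counts by window: 5 5

Answer: 5 5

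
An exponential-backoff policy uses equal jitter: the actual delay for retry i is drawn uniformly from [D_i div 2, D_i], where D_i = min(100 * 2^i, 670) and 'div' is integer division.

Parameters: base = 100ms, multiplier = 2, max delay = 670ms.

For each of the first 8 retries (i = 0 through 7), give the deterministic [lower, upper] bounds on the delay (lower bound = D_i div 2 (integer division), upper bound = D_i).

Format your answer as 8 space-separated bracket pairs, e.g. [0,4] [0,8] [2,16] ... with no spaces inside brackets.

Computing bounds per retry:
  i=0: D_i=min(100*2^0,670)=100, bounds=[50,100]
  i=1: D_i=min(100*2^1,670)=200, bounds=[100,200]
  i=2: D_i=min(100*2^2,670)=400, bounds=[200,400]
  i=3: D_i=min(100*2^3,670)=670, bounds=[335,670]
  i=4: D_i=min(100*2^4,670)=670, bounds=[335,670]
  i=5: D_i=min(100*2^5,670)=670, bounds=[335,670]
  i=6: D_i=min(100*2^6,670)=670, bounds=[335,670]
  i=7: D_i=min(100*2^7,670)=670, bounds=[335,670]

Answer: [50,100] [100,200] [200,400] [335,670] [335,670] [335,670] [335,670] [335,670]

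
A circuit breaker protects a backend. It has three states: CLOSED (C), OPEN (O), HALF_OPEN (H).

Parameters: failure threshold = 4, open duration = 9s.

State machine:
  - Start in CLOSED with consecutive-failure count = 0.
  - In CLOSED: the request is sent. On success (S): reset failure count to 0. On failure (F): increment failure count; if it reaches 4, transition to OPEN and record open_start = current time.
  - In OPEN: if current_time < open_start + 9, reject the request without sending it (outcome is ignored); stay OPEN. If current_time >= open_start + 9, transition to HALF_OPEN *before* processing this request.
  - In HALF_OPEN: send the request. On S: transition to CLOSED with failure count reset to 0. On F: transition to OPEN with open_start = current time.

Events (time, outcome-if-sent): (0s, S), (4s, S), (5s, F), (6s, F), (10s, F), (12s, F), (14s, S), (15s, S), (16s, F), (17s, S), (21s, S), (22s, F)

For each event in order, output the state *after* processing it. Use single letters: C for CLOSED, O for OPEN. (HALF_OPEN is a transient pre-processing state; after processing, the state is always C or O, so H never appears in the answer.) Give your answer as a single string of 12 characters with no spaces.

State after each event:
  event#1 t=0s outcome=S: state=CLOSED
  event#2 t=4s outcome=S: state=CLOSED
  event#3 t=5s outcome=F: state=CLOSED
  event#4 t=6s outcome=F: state=CLOSED
  event#5 t=10s outcome=F: state=CLOSED
  event#6 t=12s outcome=F: state=OPEN
  event#7 t=14s outcome=S: state=OPEN
  event#8 t=15s outcome=S: state=OPEN
  event#9 t=16s outcome=F: state=OPEN
  event#10 t=17s outcome=S: state=OPEN
  event#11 t=21s outcome=S: state=CLOSED
  event#12 t=22s outcome=F: state=CLOSED

Answer: CCCCCOOOOOCC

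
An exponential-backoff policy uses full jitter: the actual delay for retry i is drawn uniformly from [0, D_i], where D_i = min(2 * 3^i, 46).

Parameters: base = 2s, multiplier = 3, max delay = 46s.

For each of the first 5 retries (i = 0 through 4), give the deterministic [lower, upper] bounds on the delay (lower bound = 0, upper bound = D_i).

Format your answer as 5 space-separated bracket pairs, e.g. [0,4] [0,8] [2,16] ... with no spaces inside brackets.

Answer: [0,2] [0,6] [0,18] [0,46] [0,46]

Derivation:
Computing bounds per retry:
  i=0: D_i=min(2*3^0,46)=2, bounds=[0,2]
  i=1: D_i=min(2*3^1,46)=6, bounds=[0,6]
  i=2: D_i=min(2*3^2,46)=18, bounds=[0,18]
  i=3: D_i=min(2*3^3,46)=46, bounds=[0,46]
  i=4: D_i=min(2*3^4,46)=46, bounds=[0,46]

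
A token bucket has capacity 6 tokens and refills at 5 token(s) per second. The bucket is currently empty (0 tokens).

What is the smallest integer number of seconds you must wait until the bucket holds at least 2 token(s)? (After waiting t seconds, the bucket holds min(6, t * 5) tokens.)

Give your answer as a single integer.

Answer: 1

Derivation:
Need t * 5 >= 2, so t >= 2/5.
Smallest integer t = ceil(2/5) = 1.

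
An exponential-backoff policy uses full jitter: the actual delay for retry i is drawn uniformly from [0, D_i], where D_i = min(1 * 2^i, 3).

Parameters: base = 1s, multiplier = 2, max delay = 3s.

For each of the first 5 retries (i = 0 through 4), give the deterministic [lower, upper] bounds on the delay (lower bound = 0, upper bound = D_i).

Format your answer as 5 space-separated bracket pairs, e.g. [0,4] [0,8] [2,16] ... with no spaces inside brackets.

Computing bounds per retry:
  i=0: D_i=min(1*2^0,3)=1, bounds=[0,1]
  i=1: D_i=min(1*2^1,3)=2, bounds=[0,2]
  i=2: D_i=min(1*2^2,3)=3, bounds=[0,3]
  i=3: D_i=min(1*2^3,3)=3, bounds=[0,3]
  i=4: D_i=min(1*2^4,3)=3, bounds=[0,3]

Answer: [0,1] [0,2] [0,3] [0,3] [0,3]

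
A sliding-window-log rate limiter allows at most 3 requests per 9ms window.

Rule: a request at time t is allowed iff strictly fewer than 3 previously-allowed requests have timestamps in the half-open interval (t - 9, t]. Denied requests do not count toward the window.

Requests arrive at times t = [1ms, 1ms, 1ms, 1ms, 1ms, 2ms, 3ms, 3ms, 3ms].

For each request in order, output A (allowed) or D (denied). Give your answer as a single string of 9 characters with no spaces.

Tracking allowed requests in the window:
  req#1 t=1ms: ALLOW
  req#2 t=1ms: ALLOW
  req#3 t=1ms: ALLOW
  req#4 t=1ms: DENY
  req#5 t=1ms: DENY
  req#6 t=2ms: DENY
  req#7 t=3ms: DENY
  req#8 t=3ms: DENY
  req#9 t=3ms: DENY

Answer: AAADDDDDD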